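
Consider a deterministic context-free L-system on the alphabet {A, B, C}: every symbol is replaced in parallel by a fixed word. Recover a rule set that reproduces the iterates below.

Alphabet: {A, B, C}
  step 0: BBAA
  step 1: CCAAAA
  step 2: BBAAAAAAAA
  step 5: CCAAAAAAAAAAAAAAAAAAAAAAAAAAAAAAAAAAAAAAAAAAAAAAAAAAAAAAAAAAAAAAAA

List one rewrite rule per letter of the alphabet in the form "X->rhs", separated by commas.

A->AA, B->C, C->B

  step 1 ⇒ step 2: CCAAAA ⇒ B·B·AA·AA·AA·AA
    A ↦ AA
    C ↦ B
  step 0 ⇒ step 1: BBAA ⇒ C·C·AA·AA
    B ↦ C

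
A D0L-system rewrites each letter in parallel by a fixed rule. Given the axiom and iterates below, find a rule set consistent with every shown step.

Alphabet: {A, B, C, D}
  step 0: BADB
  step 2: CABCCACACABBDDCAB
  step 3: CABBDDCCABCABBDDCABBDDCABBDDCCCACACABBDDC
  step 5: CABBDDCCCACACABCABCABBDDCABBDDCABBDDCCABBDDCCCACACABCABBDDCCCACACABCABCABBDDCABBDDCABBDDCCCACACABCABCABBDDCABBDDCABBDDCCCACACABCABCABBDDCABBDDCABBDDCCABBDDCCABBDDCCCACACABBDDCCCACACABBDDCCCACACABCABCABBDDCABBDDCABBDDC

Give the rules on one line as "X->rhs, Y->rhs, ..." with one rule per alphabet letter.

A->BDD, B->C, C->CAB, D->CA

  step 2 ⇒ step 3: CABCCACACABBDDCAB ⇒ CAB·BDD·C·CAB·CAB·BDD·CAB·BDD·CAB·BDD·C·C·CA·CA·CAB·BDD·C
    A ↦ BDD
    B ↦ C
    C ↦ CAB
    D ↦ CA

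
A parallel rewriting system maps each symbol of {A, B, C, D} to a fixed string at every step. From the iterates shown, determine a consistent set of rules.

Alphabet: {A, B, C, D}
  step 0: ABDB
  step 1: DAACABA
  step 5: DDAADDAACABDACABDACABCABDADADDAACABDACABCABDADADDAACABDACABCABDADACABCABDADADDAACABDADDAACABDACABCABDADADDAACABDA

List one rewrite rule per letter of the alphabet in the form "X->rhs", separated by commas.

  step 0 ⇒ step 1: ABDB ⇒ DA·A·CAB·A
    A ↦ DA
    B ↦ A
    D ↦ CAB
    C ↦ D  (constrained at step 1)

A->DA, B->A, C->D, D->CAB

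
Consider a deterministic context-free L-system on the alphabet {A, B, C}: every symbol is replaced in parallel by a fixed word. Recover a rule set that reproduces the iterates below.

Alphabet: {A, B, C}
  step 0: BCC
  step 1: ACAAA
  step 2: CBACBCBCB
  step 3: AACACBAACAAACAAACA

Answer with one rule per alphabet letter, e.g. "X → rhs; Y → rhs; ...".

  step 2 ⇒ step 3: CBACBCBCB ⇒ A·ACA·CB·A·ACA·A·ACA·A·ACA
    A ↦ CB
    B ↦ ACA
    C ↦ A

A->CB, B->ACA, C->A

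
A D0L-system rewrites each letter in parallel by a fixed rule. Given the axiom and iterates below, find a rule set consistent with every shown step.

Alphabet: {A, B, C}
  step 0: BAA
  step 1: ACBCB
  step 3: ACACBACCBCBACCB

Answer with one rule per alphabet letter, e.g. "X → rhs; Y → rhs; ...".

A->CB, B->A, C->AC

  step 0 ⇒ step 1: BAA ⇒ A·CB·CB
    A ↦ CB
    B ↦ A
    C ↦ AC  (constrained at step 1)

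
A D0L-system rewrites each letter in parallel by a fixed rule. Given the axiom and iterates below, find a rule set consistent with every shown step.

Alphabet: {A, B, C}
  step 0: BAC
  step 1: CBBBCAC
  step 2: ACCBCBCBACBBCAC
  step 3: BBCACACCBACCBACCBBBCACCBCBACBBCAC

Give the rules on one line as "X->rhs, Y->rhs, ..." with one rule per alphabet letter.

  step 2 ⇒ step 3: ACCBCBCBACBBCAC ⇒ BBC·AC·AC·CB·AC·CB·AC·CB·BBC·AC·CB·CB·AC·BBC·AC
    A ↦ BBC
    B ↦ CB
    C ↦ AC

A->BBC, B->CB, C->AC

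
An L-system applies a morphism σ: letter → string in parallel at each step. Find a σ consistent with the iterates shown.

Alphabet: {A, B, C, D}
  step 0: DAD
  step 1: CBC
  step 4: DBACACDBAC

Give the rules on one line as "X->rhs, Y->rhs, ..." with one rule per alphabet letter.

A->B, B->D, C->AC, D->C

  step 0 ⇒ step 1: DAD ⇒ C·B·C
    A ↦ B
    D ↦ C
    B ↦ D  (constrained at step 1)
    C ↦ AC  (constrained at step 1)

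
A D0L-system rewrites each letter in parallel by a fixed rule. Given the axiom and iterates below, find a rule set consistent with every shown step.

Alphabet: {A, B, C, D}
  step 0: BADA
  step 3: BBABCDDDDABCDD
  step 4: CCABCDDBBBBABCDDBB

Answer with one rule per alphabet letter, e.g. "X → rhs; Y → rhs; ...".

A->AB, B->C, C->DD, D->B

  step 3 ⇒ step 4: BBABCDDDDABCDD ⇒ C·C·AB·C·DD·B·B·B·B·AB·C·DD·B·B
    A ↦ AB
    B ↦ C
    C ↦ DD
    D ↦ B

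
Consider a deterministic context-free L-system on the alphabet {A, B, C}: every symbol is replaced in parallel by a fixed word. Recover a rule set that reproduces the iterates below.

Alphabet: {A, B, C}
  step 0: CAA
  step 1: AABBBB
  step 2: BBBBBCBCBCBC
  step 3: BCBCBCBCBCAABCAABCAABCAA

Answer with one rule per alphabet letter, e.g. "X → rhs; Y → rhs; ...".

A->BB, B->BC, C->AA

  step 2 ⇒ step 3: BBBBBCBCBCBC ⇒ BC·BC·BC·BC·BC·AA·BC·AA·BC·AA·BC·AA
    B ↦ BC
    C ↦ AA
  step 0 ⇒ step 1: CAA ⇒ AA·BB·BB
    A ↦ BB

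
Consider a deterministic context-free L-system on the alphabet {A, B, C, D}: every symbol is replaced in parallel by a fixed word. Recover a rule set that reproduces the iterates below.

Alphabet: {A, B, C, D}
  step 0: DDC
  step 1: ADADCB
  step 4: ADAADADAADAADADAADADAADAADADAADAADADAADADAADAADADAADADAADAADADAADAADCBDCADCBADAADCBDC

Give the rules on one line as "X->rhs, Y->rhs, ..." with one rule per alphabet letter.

  step 0 ⇒ step 1: DDC ⇒ AD·AD·CB
    C ↦ CB
    D ↦ AD
    A ↦ ADA  (constrained at step 1)
    B ↦ DC  (constrained at step 1)

A->ADA, B->DC, C->CB, D->AD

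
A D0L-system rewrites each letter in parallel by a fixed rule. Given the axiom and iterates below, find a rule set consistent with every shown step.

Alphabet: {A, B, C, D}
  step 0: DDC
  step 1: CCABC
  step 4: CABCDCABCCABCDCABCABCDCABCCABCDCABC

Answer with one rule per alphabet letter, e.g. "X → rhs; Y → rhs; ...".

A->D, B->C, C->ABC, D->C

  step 0 ⇒ step 1: DDC ⇒ C·C·ABC
    C ↦ ABC
    D ↦ C
    A ↦ D  (constrained at step 1)
    B ↦ C  (constrained at step 1)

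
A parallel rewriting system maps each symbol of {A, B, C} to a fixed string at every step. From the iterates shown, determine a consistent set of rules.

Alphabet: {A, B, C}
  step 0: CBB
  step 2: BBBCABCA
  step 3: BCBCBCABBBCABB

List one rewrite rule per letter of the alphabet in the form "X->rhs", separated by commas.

A->BB, B->BC, C->A

  step 2 ⇒ step 3: BBBCABCA ⇒ BC·BC·BC·A·BB·BC·A·BB
    A ↦ BB
    B ↦ BC
    C ↦ A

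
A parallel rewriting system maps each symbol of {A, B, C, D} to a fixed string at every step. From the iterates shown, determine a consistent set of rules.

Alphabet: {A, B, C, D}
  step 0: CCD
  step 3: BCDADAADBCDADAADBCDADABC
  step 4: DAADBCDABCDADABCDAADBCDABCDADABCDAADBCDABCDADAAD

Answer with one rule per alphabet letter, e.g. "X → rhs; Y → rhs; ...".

  step 3 ⇒ step 4: BCDADAADBCDADAADBCDADABC ⇒ DA·AD·BC·DA·BC·DA·DA·BC·DA·AD·BC·DA·BC·DA·DA·BC·DA·AD·BC·DA·BC·DA·DA·AD
    A ↦ DA
    B ↦ DA
    C ↦ AD
    D ↦ BC

A->DA, B->DA, C->AD, D->BC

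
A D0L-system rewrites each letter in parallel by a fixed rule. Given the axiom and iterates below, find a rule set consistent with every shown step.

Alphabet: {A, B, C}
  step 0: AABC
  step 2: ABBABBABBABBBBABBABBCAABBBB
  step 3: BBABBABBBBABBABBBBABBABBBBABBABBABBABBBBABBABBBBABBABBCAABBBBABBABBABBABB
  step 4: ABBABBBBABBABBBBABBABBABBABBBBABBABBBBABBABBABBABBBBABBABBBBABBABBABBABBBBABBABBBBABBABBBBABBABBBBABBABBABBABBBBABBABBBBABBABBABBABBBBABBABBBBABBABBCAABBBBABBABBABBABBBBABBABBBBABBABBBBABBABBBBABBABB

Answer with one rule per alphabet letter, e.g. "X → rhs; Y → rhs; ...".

  step 3 ⇒ step 4: BBABBABBBBABBABBBBABBABBBBABBABBABBABBBBABBABBBBABBABBCAABBBBABBABBABBABB ⇒ ABB·ABB·BB·ABB·ABB·BB·ABB·ABB·ABB·ABB·BB·ABB·ABB·BB·ABB·ABB·ABB·ABB·BB·ABB·ABB·BB·ABB·ABB·ABB·ABB·BB·ABB·ABB·BB·ABB·ABB·BB·ABB·ABB·BB·ABB·ABB·ABB·ABB·BB·ABB·ABB·BB·ABB·ABB·ABB·ABB·BB·ABB·ABB·BB·ABB·ABB·CAA·BB·BB·ABB·ABB·ABB·ABB·BB·ABB·ABB·BB·ABB·ABB·BB·ABB·ABB·BB·ABB·ABB
    A ↦ BB
    B ↦ ABB
    C ↦ CAA

A->BB, B->ABB, C->CAA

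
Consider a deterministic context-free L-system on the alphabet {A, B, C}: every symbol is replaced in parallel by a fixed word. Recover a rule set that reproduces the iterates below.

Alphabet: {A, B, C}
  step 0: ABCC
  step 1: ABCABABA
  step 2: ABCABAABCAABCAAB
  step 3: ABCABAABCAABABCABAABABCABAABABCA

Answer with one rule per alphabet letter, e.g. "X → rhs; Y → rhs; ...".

A->AB, B->CA, C->BA

  step 2 ⇒ step 3: ABCABAABCAABCAAB ⇒ AB·CA·BA·AB·CA·AB·AB·CA·BA·AB·AB·CA·BA·AB·AB·CA
    A ↦ AB
    B ↦ CA
    C ↦ BA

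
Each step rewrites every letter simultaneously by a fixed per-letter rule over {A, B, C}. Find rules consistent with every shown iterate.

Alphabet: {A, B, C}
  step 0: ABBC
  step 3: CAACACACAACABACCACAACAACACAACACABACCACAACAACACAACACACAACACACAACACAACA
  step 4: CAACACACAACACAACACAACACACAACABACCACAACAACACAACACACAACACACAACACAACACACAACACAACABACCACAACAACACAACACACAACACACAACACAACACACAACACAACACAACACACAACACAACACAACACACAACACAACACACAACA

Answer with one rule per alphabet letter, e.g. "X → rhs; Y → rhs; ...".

  step 3 ⇒ step 4: CAACACACAACABACCACAACAACACAACACABACCACAACAACACAACACACAACACACAACACAACA ⇒ CAA·CA·CA·CAA·CA·CAA·CA·CAA·CA·CA·CAA·CA·BAC·CA·CAA·CAA·CA·CAA·CA·CA·CAA·CA·CA·CAA·CA·CAA·CA·CA·CAA·CA·CAA·CA·BAC·CA·CAA·CAA·CA·CAA·CA·CA·CAA·CA·CA·CAA·CA·CAA·CA·CA·CAA·CA·CAA·CA·CAA·CA·CA·CAA·CA·CAA·CA·CAA·CA·CA·CAA·CA·CAA·CA·CA·CAA·CA
    A ↦ CA
    B ↦ BAC
    C ↦ CAA

A->CA, B->BAC, C->CAA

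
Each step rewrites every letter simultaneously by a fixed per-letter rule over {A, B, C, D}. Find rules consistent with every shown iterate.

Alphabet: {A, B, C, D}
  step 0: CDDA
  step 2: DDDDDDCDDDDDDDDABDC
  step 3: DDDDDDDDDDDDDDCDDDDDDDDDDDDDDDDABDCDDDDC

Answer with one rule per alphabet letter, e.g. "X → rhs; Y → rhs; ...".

A->AB, B->DC, C->DDC, D->DD

  step 2 ⇒ step 3: DDDDDDCDDDDDDDDABDC ⇒ DD·DD·DD·DD·DD·DD·DDC·DD·DD·DD·DD·DD·DD·DD·DD·AB·DC·DD·DDC
    A ↦ AB
    B ↦ DC
    C ↦ DDC
    D ↦ DD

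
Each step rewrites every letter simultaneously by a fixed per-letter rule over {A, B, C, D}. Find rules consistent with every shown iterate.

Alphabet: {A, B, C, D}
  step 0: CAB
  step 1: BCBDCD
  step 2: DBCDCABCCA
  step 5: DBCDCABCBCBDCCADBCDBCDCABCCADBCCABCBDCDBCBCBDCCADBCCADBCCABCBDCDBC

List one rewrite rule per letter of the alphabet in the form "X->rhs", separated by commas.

A->BDC, B->D, C->BC, D->CA

  step 1 ⇒ step 2: BCBDCD ⇒ D·BC·D·CA·BC·CA
    B ↦ D
    C ↦ BC
    D ↦ CA
  step 0 ⇒ step 1: CAB ⇒ BC·BDC·D
    A ↦ BDC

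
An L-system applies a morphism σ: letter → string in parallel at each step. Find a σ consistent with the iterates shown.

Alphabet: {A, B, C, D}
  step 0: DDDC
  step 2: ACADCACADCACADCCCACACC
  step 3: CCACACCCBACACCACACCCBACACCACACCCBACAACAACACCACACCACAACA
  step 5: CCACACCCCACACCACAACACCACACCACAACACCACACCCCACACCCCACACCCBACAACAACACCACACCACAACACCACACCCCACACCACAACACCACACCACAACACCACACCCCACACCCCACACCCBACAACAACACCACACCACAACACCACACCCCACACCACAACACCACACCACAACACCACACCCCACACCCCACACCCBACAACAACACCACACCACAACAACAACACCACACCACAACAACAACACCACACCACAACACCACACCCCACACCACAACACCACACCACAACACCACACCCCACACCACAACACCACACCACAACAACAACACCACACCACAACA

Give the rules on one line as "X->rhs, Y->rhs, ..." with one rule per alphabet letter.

A->CC, B->DC, C->ACA, D->CB

  step 2 ⇒ step 3: ACADCACADCACADCCCACACC ⇒ CC·ACA·CC·CB·ACA·CC·ACA·CC·CB·ACA·CC·ACA·CC·CB·ACA·ACA·ACA·CC·ACA·CC·ACA·ACA
    A ↦ CC
    C ↦ ACA
    D ↦ CB
    B ↦ DC  (constrained at step 3)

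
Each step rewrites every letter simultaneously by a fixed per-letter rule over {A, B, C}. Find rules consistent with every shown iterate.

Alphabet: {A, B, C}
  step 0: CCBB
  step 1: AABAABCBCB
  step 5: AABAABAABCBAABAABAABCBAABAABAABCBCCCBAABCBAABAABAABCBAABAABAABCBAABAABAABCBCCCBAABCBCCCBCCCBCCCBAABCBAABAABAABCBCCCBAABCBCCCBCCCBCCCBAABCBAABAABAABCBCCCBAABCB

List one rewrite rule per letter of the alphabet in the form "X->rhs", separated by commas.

A->C, B->CB, C->AAB

  step 0 ⇒ step 1: CCBB ⇒ AAB·AAB·CB·CB
    B ↦ CB
    C ↦ AAB
    A ↦ C  (constrained at step 1)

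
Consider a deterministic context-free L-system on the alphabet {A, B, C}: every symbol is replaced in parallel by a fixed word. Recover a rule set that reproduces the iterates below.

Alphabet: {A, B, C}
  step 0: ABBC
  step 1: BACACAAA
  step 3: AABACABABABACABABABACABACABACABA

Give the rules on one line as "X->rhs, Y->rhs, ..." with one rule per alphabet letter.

A->BA, B->CA, C->AA

  step 0 ⇒ step 1: ABBC ⇒ BA·CA·CA·AA
    A ↦ BA
    B ↦ CA
    C ↦ AA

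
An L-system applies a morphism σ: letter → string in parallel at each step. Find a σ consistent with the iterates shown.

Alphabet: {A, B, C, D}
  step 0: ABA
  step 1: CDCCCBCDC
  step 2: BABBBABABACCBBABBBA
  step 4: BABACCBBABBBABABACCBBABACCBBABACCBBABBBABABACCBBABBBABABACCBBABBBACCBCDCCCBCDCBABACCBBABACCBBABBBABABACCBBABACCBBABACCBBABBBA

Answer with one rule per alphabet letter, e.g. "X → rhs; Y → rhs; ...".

  step 1 ⇒ step 2: CDCCCBCDC ⇒ BA·BB·BA·BA·BA·CCB·BA·BB·BA
    B ↦ CCB
    C ↦ BA
    D ↦ BB
  step 0 ⇒ step 1: ABA ⇒ CDC·CCB·CDC
    A ↦ CDC

A->CDC, B->CCB, C->BA, D->BB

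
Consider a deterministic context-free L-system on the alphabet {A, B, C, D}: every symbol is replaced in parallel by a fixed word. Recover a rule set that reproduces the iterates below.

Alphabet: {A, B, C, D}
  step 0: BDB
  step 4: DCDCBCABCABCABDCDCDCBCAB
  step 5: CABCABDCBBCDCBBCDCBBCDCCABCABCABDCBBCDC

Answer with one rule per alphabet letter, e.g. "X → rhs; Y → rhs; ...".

  step 4 ⇒ step 5: DCDCBCABCABCABDCDCDCBCAB ⇒ CA·B·CA·B·DC·B·BC·DC·B·BC·DC·B·BC·DC·CA·B·CA·B·CA·B·DC·B·BC·DC
    A ↦ BC
    B ↦ DC
    C ↦ B
    D ↦ CA

A->BC, B->DC, C->B, D->CA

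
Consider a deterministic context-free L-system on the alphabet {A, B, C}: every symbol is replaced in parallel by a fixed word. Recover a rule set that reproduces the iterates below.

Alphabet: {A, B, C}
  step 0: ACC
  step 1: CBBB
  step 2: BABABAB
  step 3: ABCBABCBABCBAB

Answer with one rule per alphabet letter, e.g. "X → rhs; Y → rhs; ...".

  step 2 ⇒ step 3: BABABAB ⇒ AB·CB·AB·CB·AB·CB·AB
    A ↦ CB
    B ↦ AB
  step 0 ⇒ step 1: ACC ⇒ CB·B·B
    C ↦ B

A->CB, B->AB, C->B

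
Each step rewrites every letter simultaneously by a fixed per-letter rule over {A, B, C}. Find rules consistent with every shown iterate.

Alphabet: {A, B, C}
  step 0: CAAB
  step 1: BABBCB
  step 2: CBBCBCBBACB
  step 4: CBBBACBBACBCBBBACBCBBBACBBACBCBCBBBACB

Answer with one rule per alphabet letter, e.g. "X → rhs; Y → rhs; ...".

  step 1 ⇒ step 2: BABBCB ⇒ CB·B·CB·CB·BA·CB
    A ↦ B
    B ↦ CB
    C ↦ BA

A->B, B->CB, C->BA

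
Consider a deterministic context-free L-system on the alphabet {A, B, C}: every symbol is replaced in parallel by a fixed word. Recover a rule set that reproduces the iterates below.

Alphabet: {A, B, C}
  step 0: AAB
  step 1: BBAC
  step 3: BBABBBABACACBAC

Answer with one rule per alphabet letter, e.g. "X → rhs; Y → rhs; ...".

A->B, B->AC, C->BAB

  step 0 ⇒ step 1: AAB ⇒ B·B·AC
    A ↦ B
    B ↦ AC
    C ↦ BAB  (constrained at step 1)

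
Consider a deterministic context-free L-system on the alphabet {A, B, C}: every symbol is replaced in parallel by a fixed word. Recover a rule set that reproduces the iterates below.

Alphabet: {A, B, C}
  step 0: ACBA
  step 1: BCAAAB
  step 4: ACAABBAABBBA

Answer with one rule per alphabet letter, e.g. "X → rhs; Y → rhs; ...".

  step 0 ⇒ step 1: ACBA ⇒ B·CAA·A·B
    A ↦ B
    B ↦ A
    C ↦ CAA

A->B, B->A, C->CAA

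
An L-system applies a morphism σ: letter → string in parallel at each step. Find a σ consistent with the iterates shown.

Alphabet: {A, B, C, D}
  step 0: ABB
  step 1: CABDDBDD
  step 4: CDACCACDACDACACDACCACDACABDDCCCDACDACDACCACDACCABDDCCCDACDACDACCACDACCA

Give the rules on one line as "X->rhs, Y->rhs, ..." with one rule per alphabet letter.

  step 0 ⇒ step 1: ABB ⇒ CA·BDD·BDD
    A ↦ CA
    B ↦ BDD
    C ↦ CDA  (constrained at step 1)
    D ↦ C  (constrained at step 1)

A->CA, B->BDD, C->CDA, D->C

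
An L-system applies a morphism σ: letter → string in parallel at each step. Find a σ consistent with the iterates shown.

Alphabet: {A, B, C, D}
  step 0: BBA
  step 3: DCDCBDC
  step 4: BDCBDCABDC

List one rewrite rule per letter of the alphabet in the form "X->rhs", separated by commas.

A->C, B->A, C->DC, D->B

  step 3 ⇒ step 4: DCDCBDC ⇒ B·DC·B·DC·A·B·DC
    B ↦ A
    C ↦ DC
    D ↦ B
    A ↦ C  (constrained at step 0)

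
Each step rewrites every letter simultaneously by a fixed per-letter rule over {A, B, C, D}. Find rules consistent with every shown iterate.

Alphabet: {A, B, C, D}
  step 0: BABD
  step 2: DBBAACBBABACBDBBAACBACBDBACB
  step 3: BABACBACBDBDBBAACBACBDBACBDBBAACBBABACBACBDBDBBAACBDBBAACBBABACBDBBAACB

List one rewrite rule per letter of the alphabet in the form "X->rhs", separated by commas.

  step 2 ⇒ step 3: DBBAACBBABACBDBBAACBACBDBACB ⇒ BAB·ACB·ACB·DB·DB·BA·ACB·ACB·DB·ACB·DB·BA·ACB·BAB·ACB·ACB·DB·DB·BA·ACB·DB·BA·ACB·BAB·ACB·DB·BA·ACB
    A ↦ DB
    B ↦ ACB
    C ↦ BA
    D ↦ BAB

A->DB, B->ACB, C->BA, D->BAB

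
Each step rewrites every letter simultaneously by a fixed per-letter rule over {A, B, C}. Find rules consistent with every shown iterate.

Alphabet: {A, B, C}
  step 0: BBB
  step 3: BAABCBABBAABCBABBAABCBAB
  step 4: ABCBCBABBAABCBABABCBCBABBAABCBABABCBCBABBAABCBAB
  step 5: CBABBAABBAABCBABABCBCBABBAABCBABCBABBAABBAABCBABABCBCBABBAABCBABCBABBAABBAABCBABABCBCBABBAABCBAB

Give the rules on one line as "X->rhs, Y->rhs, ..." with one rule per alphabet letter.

A->CB, B->AB, C->BA

  step 4 ⇒ step 5: ABCBCBABBAABCBABABCBCBABBAABCBABABCBCBABBAABCBAB ⇒ CB·AB·BA·AB·BA·AB·CB·AB·AB·CB·CB·AB·BA·AB·CB·AB·CB·AB·BA·AB·BA·AB·CB·AB·AB·CB·CB·AB·BA·AB·CB·AB·CB·AB·BA·AB·BA·AB·CB·AB·AB·CB·CB·AB·BA·AB·CB·AB
    A ↦ CB
    B ↦ AB
    C ↦ BA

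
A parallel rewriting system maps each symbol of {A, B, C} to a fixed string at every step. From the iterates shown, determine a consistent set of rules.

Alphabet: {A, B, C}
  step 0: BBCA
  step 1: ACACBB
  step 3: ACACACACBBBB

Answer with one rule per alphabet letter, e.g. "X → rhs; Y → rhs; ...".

  step 0 ⇒ step 1: BBCA ⇒ AC·AC·B·B
    A ↦ B
    B ↦ AC
    C ↦ B

A->B, B->AC, C->B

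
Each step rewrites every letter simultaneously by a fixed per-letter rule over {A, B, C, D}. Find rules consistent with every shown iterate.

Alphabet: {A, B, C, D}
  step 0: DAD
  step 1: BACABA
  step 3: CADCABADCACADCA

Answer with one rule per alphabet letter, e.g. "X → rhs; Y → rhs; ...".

A->CA, B->A, C->D, D->BA

  step 0 ⇒ step 1: DAD ⇒ BA·CA·BA
    A ↦ CA
    D ↦ BA
    B ↦ A  (constrained at step 1)
    C ↦ D  (constrained at step 1)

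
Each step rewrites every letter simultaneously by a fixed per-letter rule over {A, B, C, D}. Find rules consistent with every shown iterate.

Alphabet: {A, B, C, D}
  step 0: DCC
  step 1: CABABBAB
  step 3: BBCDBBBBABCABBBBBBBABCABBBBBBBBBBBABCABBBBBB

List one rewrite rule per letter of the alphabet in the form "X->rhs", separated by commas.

A->CDB, B->BB, C->BAB, D->CA

  step 0 ⇒ step 1: DCC ⇒ CA·BAB·BAB
    C ↦ BAB
    D ↦ CA
    A ↦ CDB  (constrained at step 1)
    B ↦ BB  (constrained at step 1)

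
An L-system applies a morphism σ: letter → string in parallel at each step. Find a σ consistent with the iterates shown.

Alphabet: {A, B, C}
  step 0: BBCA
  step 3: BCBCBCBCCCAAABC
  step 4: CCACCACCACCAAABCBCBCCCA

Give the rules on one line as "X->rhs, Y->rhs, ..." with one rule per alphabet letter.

  step 3 ⇒ step 4: BCBCBCBCCCAAABC ⇒ CC·A·CC·A·CC·A·CC·A·A·A·BC·BC·BC·CC·A
    A ↦ BC
    B ↦ CC
    C ↦ A

A->BC, B->CC, C->A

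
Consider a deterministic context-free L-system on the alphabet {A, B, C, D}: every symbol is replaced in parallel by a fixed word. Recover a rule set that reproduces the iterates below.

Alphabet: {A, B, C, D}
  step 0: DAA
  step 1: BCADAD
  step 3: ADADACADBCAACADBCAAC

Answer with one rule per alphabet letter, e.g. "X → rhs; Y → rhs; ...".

A->AD, B->A, C->AC, D->BC

  step 0 ⇒ step 1: DAA ⇒ BC·AD·AD
    A ↦ AD
    D ↦ BC
    B ↦ A  (constrained at step 1)
    C ↦ AC  (constrained at step 1)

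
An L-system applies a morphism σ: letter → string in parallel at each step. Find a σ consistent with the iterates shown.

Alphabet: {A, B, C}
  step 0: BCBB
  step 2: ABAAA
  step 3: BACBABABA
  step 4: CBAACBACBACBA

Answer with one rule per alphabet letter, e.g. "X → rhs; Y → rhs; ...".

  step 3 ⇒ step 4: BACBABABA ⇒ C·BA·A·C·BA·C·BA·C·BA
    A ↦ BA
    B ↦ C
    C ↦ A

A->BA, B->C, C->A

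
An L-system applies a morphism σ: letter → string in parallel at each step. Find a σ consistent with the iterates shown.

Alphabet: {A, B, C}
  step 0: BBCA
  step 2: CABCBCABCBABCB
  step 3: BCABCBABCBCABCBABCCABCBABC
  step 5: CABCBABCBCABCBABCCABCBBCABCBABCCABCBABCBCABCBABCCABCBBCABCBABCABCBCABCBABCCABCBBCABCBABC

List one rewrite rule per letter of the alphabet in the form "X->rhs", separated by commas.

A->C, B->ABC, C->B

  step 2 ⇒ step 3: CABCBCABCBABCB ⇒ B·C·ABC·B·ABC·B·C·ABC·B·ABC·C·ABC·B·ABC
    A ↦ C
    B ↦ ABC
    C ↦ B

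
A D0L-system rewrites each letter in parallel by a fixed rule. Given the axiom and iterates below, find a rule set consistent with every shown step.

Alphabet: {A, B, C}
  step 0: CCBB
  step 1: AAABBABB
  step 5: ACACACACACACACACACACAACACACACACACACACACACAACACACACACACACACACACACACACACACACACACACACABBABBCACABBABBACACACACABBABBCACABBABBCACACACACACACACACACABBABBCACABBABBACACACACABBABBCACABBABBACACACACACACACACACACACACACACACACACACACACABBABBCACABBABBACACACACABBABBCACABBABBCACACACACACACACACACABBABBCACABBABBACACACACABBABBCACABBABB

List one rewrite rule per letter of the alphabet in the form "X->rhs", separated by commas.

A->CAC, B->ABB, C->A

  step 0 ⇒ step 1: CCBB ⇒ A·A·ABB·ABB
    B ↦ ABB
    C ↦ A
    A ↦ CAC  (constrained at step 1)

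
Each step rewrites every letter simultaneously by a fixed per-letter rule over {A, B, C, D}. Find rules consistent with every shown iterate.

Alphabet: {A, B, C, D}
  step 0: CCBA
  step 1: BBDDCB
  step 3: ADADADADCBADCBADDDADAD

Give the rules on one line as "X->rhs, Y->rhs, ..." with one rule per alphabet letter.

A->CB, B->DD, C->B, D->AD

  step 0 ⇒ step 1: CCBA ⇒ B·B·DD·CB
    A ↦ CB
    B ↦ DD
    C ↦ B
    D ↦ AD  (constrained at step 1)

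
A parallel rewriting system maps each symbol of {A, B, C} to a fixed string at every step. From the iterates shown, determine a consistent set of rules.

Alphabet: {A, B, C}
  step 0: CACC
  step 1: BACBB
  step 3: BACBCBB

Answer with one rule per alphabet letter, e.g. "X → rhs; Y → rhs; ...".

  step 0 ⇒ step 1: CACC ⇒ B·AC·B·B
    A ↦ AC
    C ↦ B
    B ↦ C  (constrained at step 1)

A->AC, B->C, C->B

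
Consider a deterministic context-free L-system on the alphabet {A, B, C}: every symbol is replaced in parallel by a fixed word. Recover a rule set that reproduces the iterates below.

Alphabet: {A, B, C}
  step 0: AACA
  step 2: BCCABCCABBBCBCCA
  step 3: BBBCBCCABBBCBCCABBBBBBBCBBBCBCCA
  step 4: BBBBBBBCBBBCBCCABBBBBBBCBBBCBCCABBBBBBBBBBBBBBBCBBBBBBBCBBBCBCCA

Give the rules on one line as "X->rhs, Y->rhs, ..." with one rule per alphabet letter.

  step 3 ⇒ step 4: BBBCBCCABBBCBCCABBBBBBBCBBBCBCCA ⇒ BB·BB·BB·BC·BB·BC·BC·CA·BB·BB·BB·BC·BB·BC·BC·CA·BB·BB·BB·BB·BB·BB·BB·BC·BB·BB·BB·BC·BB·BC·BC·CA
    A ↦ CA
    B ↦ BB
    C ↦ BC

A->CA, B->BB, C->BC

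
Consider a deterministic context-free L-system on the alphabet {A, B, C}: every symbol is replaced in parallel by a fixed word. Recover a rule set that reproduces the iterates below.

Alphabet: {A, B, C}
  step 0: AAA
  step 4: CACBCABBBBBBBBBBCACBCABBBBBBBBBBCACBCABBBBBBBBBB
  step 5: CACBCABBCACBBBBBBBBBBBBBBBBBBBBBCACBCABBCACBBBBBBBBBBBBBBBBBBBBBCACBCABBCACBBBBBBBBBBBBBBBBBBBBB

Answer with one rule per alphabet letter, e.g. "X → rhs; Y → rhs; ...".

  step 4 ⇒ step 5: CACBCABBBBBBBBBBCACBCABBBBBBBBBBCACBCABBBBBBBBBB ⇒ CA·CB·CA·BB·CA·CB·BB·BB·BB·BB·BB·BB·BB·BB·BB·BB·CA·CB·CA·BB·CA·CB·BB·BB·BB·BB·BB·BB·BB·BB·BB·BB·CA·CB·CA·BB·CA·CB·BB·BB·BB·BB·BB·BB·BB·BB·BB·BB
    A ↦ CB
    B ↦ BB
    C ↦ CA

A->CB, B->BB, C->CA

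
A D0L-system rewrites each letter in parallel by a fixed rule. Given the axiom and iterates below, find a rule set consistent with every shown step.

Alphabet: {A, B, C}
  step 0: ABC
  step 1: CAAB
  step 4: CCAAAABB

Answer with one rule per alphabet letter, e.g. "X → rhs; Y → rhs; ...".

A->C, B->AA, C->B

  step 0 ⇒ step 1: ABC ⇒ C·AA·B
    A ↦ C
    B ↦ AA
    C ↦ B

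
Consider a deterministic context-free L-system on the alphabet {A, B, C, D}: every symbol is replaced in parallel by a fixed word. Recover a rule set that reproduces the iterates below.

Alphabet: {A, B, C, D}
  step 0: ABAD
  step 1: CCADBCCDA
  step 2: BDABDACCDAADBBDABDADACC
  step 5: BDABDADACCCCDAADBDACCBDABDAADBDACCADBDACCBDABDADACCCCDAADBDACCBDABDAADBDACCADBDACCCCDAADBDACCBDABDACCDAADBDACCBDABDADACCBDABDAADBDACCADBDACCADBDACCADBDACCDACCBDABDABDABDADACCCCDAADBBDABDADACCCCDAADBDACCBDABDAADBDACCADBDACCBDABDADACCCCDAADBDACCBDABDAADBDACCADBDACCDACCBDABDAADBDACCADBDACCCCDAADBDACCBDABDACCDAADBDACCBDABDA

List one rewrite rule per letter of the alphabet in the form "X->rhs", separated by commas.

  step 1 ⇒ step 2: CCADBCCDA ⇒ BDA·BDA·CC·DA·ADB·BDA·BDA·DA·CC
    A ↦ CC
    B ↦ ADB
    C ↦ BDA
    D ↦ DA

A->CC, B->ADB, C->BDA, D->DA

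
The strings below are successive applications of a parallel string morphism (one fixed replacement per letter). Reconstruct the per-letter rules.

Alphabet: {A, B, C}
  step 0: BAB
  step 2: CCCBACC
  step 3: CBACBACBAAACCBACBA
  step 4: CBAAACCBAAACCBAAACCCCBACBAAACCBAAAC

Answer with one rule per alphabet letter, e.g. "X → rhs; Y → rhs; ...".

A->C, B->AA, C->CBA

  step 3 ⇒ step 4: CBACBACBAAACCBACBA ⇒ CBA·AA·C·CBA·AA·C·CBA·AA·C·C·C·CBA·CBA·AA·C·CBA·AA·C
    A ↦ C
    B ↦ AA
    C ↦ CBA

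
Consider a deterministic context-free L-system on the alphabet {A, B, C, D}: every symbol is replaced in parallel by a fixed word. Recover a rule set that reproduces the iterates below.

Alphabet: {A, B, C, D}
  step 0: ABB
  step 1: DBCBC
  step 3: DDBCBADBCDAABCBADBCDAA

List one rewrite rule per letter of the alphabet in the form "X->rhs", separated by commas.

  step 0 ⇒ step 1: ABB ⇒ D·BC·BC
    A ↦ D
    B ↦ BC
    C ↦ BAD  (constrained at step 1)
    D ↦ AA  (constrained at step 1)

A->D, B->BC, C->BAD, D->AA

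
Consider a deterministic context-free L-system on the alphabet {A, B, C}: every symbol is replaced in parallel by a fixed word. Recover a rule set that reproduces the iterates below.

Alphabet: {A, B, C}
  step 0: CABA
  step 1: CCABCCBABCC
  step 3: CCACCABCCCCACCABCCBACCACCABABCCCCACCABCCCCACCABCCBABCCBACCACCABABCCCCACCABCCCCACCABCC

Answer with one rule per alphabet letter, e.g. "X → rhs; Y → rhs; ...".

  step 0 ⇒ step 1: CABA ⇒ CCA·BCC·BA·BCC
    A ↦ BCC
    B ↦ BA
    C ↦ CCA

A->BCC, B->BA, C->CCA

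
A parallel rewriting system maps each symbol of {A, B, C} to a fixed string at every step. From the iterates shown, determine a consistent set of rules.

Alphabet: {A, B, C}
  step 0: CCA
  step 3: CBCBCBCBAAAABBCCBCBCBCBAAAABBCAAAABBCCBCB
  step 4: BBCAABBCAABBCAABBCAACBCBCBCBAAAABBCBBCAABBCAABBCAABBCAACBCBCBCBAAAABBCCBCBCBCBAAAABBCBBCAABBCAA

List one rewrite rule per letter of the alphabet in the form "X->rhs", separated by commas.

A->CB, B->AA, C->BBC

  step 3 ⇒ step 4: CBCBCBCBAAAABBCCBCBCBCBAAAABBCAAAABBCCBCB ⇒ BBC·AA·BBC·AA·BBC·AA·BBC·AA·CB·CB·CB·CB·AA·AA·BBC·BBC·AA·BBC·AA·BBC·AA·BBC·AA·CB·CB·CB·CB·AA·AA·BBC·CB·CB·CB·CB·AA·AA·BBC·BBC·AA·BBC·AA
    A ↦ CB
    B ↦ AA
    C ↦ BBC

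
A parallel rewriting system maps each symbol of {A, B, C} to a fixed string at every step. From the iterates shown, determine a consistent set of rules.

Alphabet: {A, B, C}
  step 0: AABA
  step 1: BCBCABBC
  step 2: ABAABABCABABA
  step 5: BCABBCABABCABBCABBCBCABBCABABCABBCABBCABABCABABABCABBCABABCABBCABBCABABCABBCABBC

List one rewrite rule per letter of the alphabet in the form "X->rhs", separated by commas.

  step 1 ⇒ step 2: BCBCABBC ⇒ AB·A·AB·A·BC·AB·AB·A
    A ↦ BC
    B ↦ AB
    C ↦ A

A->BC, B->AB, C->A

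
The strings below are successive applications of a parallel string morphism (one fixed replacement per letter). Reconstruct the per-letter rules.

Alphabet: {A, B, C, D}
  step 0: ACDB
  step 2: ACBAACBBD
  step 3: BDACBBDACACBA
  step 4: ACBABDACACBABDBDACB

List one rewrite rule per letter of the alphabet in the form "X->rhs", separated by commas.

A->B, B->AC, C->D, D->BA

  step 3 ⇒ step 4: BDACBBDACACBA ⇒ AC·BA·B·D·AC·AC·BA·B·D·B·D·AC·B
    A ↦ B
    B ↦ AC
    C ↦ D
    D ↦ BA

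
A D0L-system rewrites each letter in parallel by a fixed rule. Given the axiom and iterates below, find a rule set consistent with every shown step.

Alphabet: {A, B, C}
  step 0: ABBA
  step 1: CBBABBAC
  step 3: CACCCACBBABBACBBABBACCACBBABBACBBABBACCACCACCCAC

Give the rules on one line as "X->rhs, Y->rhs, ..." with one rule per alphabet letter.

  step 0 ⇒ step 1: ABBA ⇒ C·BBA·BBA·C
    A ↦ C
    B ↦ BBA
    C ↦ CAC  (constrained at step 1)

A->C, B->BBA, C->CAC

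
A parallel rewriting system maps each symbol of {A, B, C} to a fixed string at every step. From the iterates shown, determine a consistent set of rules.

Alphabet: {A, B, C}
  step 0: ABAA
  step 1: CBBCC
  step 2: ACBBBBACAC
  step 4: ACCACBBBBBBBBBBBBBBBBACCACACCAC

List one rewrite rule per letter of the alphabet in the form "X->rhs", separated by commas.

A->C, B->BB, C->AC

  step 1 ⇒ step 2: CBBCC ⇒ AC·BB·BB·AC·AC
    B ↦ BB
    C ↦ AC
  step 0 ⇒ step 1: ABAA ⇒ C·BB·C·C
    A ↦ C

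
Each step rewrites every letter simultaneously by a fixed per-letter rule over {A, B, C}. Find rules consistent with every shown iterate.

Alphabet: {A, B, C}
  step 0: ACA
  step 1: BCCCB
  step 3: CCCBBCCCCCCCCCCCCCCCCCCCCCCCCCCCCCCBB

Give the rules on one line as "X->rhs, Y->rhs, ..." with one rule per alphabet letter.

  step 0 ⇒ step 1: ACA ⇒ B·CCC·B
    A ↦ B
    C ↦ CCC
    B ↦ CAA  (constrained at step 1)

A->B, B->CAA, C->CCC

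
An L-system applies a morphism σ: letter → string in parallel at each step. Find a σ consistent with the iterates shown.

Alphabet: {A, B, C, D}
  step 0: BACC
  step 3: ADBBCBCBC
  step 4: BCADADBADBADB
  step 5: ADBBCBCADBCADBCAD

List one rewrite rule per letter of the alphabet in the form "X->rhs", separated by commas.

  step 4 ⇒ step 5: BCADADBADBADB ⇒ AD·B·B·C·B·C·AD·B·C·AD·B·C·AD
    A ↦ B
    B ↦ AD
    C ↦ B
    D ↦ C

A->B, B->AD, C->B, D->C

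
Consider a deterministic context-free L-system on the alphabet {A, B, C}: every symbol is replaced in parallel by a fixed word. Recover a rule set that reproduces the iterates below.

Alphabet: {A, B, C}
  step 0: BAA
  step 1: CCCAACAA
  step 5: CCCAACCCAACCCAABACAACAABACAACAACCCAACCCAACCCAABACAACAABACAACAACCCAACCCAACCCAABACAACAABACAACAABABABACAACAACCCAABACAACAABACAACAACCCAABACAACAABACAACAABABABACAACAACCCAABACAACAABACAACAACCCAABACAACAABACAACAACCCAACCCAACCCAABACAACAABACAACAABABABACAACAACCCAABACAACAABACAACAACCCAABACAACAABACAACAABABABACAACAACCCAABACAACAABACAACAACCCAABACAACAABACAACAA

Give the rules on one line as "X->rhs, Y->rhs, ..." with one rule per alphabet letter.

A->CAA, B->CC, C->BA

  step 0 ⇒ step 1: BAA ⇒ CC·CAA·CAA
    A ↦ CAA
    B ↦ CC
    C ↦ BA  (constrained at step 1)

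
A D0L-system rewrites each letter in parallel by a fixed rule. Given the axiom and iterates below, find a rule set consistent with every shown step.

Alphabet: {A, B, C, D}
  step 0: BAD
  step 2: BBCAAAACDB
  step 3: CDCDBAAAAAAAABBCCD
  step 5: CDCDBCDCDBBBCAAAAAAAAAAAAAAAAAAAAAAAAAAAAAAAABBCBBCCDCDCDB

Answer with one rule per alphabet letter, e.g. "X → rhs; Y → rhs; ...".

  step 2 ⇒ step 3: BBCAAAACDB ⇒ CD·CD·B·AA·AA·AA·AA·B·BC·CD
    A ↦ AA
    B ↦ CD
    C ↦ B
    D ↦ BC

A->AA, B->CD, C->B, D->BC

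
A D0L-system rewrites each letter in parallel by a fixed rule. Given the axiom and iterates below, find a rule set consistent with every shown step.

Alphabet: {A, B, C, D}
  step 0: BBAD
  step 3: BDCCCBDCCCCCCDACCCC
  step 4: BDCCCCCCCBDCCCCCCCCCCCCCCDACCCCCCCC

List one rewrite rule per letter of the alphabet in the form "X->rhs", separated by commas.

A->DA, B->BD, C->CC, D->C

  step 3 ⇒ step 4: BDCCCBDCCCCCCDACCCC ⇒ BD·C·CC·CC·CC·BD·C·CC·CC·CC·CC·CC·CC·C·DA·CC·CC·CC·CC
    A ↦ DA
    B ↦ BD
    C ↦ CC
    D ↦ C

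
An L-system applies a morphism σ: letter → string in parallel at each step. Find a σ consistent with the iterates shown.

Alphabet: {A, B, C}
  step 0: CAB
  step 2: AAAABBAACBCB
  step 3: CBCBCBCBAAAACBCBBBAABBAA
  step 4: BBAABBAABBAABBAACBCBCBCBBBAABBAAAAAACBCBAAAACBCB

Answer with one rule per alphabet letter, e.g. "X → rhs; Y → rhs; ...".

A->CB, B->AA, C->BB

  step 3 ⇒ step 4: CBCBCBCBAAAACBCBBBAABBAA ⇒ BB·AA·BB·AA·BB·AA·BB·AA·CB·CB·CB·CB·BB·AA·BB·AA·AA·AA·CB·CB·AA·AA·CB·CB
    A ↦ CB
    B ↦ AA
    C ↦ BB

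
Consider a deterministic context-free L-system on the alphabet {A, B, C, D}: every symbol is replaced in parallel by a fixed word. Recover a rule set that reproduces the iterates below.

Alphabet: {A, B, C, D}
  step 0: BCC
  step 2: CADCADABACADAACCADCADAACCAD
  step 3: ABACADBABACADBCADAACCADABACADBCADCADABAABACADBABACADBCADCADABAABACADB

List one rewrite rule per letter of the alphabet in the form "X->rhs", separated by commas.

A->CAD, B->AAC, C->ABA, D->B

  step 2 ⇒ step 3: CADCADABACADAACCADCADAACCAD ⇒ ABA·CAD·B·ABA·CAD·B·CAD·AAC·CAD·ABA·CAD·B·CAD·CAD·ABA·ABA·CAD·B·ABA·CAD·B·CAD·CAD·ABA·ABA·CAD·B
    A ↦ CAD
    B ↦ AAC
    C ↦ ABA
    D ↦ B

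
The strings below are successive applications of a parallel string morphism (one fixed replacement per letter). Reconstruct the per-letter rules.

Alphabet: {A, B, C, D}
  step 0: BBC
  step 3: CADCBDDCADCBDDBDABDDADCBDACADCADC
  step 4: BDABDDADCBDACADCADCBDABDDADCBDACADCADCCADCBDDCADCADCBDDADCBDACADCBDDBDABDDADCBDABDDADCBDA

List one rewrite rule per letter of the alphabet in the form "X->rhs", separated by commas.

A->BDD, B->C, C->BDA, D->ADC

  step 3 ⇒ step 4: CADCBDDCADCBDDBDABDDADCBDACADCADC ⇒ BDA·BDD·ADC·BDA·C·ADC·ADC·BDA·BDD·ADC·BDA·C·ADC·ADC·C·ADC·BDD·C·ADC·ADC·BDD·ADC·BDA·C·ADC·BDD·BDA·BDD·ADC·BDA·BDD·ADC·BDA
    A ↦ BDD
    B ↦ C
    C ↦ BDA
    D ↦ ADC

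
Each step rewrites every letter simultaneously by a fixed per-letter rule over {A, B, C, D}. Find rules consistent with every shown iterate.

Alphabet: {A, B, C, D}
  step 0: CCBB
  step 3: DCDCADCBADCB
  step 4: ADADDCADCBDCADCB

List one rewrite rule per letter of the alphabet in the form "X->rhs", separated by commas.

  step 3 ⇒ step 4: DCDCADCBADCB ⇒ A·D·A·D·DC·A·D·CB·DC·A·D·CB
    A ↦ DC
    B ↦ CB
    C ↦ D
    D ↦ A

A->DC, B->CB, C->D, D->A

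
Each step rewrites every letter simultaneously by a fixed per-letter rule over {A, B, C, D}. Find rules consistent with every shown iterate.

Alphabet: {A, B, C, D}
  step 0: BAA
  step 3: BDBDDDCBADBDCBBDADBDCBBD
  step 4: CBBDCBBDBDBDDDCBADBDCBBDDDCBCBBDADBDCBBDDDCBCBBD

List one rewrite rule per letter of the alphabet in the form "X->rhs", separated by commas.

A->AD, B->CB, C->DD, D->BD

  step 3 ⇒ step 4: BDBDDDCBADBDCBBDADBDCBBD ⇒ CB·BD·CB·BD·BD·BD·DD·CB·AD·BD·CB·BD·DD·CB·CB·BD·AD·BD·CB·BD·DD·CB·CB·BD
    A ↦ AD
    B ↦ CB
    C ↦ DD
    D ↦ BD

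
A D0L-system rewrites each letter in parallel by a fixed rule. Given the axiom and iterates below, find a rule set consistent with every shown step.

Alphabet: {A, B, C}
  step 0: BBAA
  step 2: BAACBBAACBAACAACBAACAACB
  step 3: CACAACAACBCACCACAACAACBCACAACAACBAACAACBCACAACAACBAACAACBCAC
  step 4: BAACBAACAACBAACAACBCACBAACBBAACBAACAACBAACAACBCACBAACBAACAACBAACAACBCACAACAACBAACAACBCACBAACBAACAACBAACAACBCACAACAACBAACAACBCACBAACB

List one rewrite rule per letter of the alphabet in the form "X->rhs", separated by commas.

  step 3 ⇒ step 4: CACAACAACBCACCACAACAACBCACAACAACBAACAACBCACAACAACBAACAACBCAC ⇒ B·AAC·B·AAC·AAC·B·AAC·AAC·B·CAC·B·AAC·B·B·AAC·B·AAC·AAC·B·AAC·AAC·B·CAC·B·AAC·B·AAC·AAC·B·AAC·AAC·B·CAC·AAC·AAC·B·AAC·AAC·B·CAC·B·AAC·B·AAC·AAC·B·AAC·AAC·B·CAC·AAC·AAC·B·AAC·AAC·B·CAC·B·AAC·B
    A ↦ AAC
    B ↦ CAC
    C ↦ B

A->AAC, B->CAC, C->B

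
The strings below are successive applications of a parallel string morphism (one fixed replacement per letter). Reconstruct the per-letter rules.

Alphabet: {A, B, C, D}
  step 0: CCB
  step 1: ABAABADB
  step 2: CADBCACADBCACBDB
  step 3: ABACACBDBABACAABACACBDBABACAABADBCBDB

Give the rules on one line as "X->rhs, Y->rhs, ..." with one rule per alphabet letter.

A->CA, B->DB, C->ABA, D->CB

  step 2 ⇒ step 3: CADBCACADBCACBDB ⇒ ABA·CA·CB·DB·ABA·CA·ABA·CA·CB·DB·ABA·CA·ABA·DB·CB·DB
    A ↦ CA
    B ↦ DB
    C ↦ ABA
    D ↦ CB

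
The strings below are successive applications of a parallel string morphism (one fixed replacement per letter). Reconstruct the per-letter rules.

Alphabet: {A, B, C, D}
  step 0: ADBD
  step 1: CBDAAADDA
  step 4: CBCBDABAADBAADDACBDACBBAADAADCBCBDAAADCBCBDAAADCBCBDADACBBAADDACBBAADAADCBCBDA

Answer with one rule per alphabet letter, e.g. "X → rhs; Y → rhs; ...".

  step 0 ⇒ step 1: ADBD ⇒ CB·DA·AAD·DA
    A ↦ CB
    B ↦ AAD
    D ↦ DA
    C ↦ B  (constrained at step 1)

A->CB, B->AAD, C->B, D->DA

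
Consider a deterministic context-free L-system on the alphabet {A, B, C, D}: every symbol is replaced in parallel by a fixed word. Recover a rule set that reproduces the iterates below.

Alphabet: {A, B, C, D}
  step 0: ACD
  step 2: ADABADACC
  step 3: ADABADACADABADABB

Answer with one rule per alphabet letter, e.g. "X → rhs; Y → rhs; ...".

A->ADA, B->C, C->B, D->B

  step 2 ⇒ step 3: ADABADACC ⇒ ADA·B·ADA·C·ADA·B·ADA·B·B
    A ↦ ADA
    B ↦ C
    C ↦ B
    D ↦ B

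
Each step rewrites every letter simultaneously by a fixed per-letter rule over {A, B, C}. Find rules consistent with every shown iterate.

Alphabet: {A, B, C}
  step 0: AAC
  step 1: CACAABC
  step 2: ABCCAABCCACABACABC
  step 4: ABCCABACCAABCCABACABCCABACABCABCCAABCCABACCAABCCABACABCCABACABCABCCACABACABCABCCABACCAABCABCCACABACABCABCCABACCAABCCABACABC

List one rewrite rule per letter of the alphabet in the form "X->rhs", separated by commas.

  step 1 ⇒ step 2: CACAABC ⇒ ABC·CA·ABC·CA·CA·BAC·ABC
    A ↦ CA
    B ↦ BAC
    C ↦ ABC

A->CA, B->BAC, C->ABC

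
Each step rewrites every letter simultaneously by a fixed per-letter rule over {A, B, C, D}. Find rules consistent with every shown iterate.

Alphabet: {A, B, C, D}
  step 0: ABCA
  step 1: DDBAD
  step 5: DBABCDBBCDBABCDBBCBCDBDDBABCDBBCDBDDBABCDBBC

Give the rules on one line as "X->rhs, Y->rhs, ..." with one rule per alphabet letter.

A->D, B->DB, C->A, D->BC

  step 0 ⇒ step 1: ABCA ⇒ D·DB·A·D
    A ↦ D
    B ↦ DB
    C ↦ A
    D ↦ BC  (constrained at step 1)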